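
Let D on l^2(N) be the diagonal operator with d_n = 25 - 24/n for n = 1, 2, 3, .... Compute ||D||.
||D|| = 25

For a diagonal operator on l^2 with entries d_n, ||D|| = sup_n |d_n|. Here d_1 = 1, d_2 = 13, ..., and d_n = 25 - 24/n increases monotonically toward 25. All terms lie in [1, 25), so |d_n| = d_n and the supremum is the limit 25, which is not attained by any individual d_n. Hence ||D|| = 25.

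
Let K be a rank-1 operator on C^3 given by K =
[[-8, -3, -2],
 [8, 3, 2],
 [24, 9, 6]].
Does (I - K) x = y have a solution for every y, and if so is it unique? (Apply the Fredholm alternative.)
(I - K) is singular (det(I - K) = 0, i.e. 1 ∈ sigma(K)). (I - K) x = y is solvable iff y ⊥ ker((I - K)^*) = span{(-8, -3, -2)}, i.e. iff -8y_1 - 3y_2 - 2y_3 = 0. When solvable, the solutions are x = y + c·(1, -1, -3), c arbitrary (ker(I - K) = span{(1, -1, -3)}, dimension 1).

K has rank 1, so it is an outer product K = u v^T: every row of K is a multiple of one row vector. Reading off the entries, u = (1, -1, -3) and v = (-8, -3, -2) (row i of K equals u_i·v^T). A rank-one matrix u v^T satisfies K u = u (v·u) and kills the (2)-dimensional subspace v^⊥, so its characteristic polynomial is lambda^2 (lambda - v·u) with v·u = tr K = 1. Hence the eigenvalues of I - K are 1 (multiplicity 2) and 1 - (1) = 0, so det(I - K) = 0. (Direct check: I - K =
[[9, 3, 2],
 [-8, -2, -2],
 [-24, -9, -5]]
has determinant 0.) So 1 is an eigenvalue of K and (I - K) is not invertible. The finite-dimensional Fredholm alternative says: either (I - K) is invertible, or ker(I - K) ≠ {0} and then range(I - K) = ker((I - K)^*)^⊥, with dim ker(I - K) = dim ker((I - K)^*). We are in the second case, so we need both kernels. Kernel of I - K: (I - K) u = u - u (v·u) = u - u = 0, so ker(I - K) = span{u} = span{(1, -1, -3)} (it is exactly 1-dimensional because rank(I - K) = 2). Kernel of the adjoint: K is real, so (I - K)^* = I - K^T = I - v u^T, and (I - v u^T) v = v - v (u·v) = 0; hence ker((I - K)^*) = span{v} = span{(-8, -3, -2)}. Therefore (I - K) x = y is solvable iff <y, v> = 0, i.e. iff -8y_1 - 3y_2 - 2y_3 = 0. When this holds, K y = u (v·y) = 0, so (I - K) y = y and x = y is a particular solution; the full solution set is the line x = y + c·u = y + c·(1, -1, -3), c ∈ C.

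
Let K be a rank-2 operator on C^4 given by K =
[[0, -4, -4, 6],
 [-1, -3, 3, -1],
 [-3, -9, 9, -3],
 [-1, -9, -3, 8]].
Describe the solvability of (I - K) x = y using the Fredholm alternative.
(I - K) is invertible (det(I - K) = 7 ≠ 0), so for every y in C^4 the equation (I - K) x = y has a unique solution.

K has rank 2 and factors as K = U V^T = u1 v1^T + u2 v2^T with u1 = (0, -1, -3, -1), v1 = (1, 3, -3, 1), u2 = (-2, 0, 0, -3), v2 = (0, 2, 2, -3) (multiplying out reproduces the displayed K). The nonzero eigenvalues of U V^T coincide with those of the 2 x 2 matrix G = V^T U = [[v1·u1, v1·u2], [v2·u1, v2·u2]] = [[5, -5], [-5, 9]], and by the Sylvester determinant identity det(I_4 - U V^T) = det(I_2 - V^T U) = det([[-4, 5], [5, -8]]) = (-4)(-8) - (5)(5) = 7. (Direct check: I - K =
[[1, 4, 4, -6],
 [1, 4, -3, 1],
 [3, 9, -8, 3],
 [1, 9, 3, -7]]
has determinant 7.) The finite-dimensional Fredholm alternative says: either (I - K) is invertible, or ker(I - K) ≠ {0} and then range(I - K) = ker((I - K)^*)^⊥, with dim ker(I - K) = dim ker((I - K)^*). Since det(I - K) ≠ 0, 1 is not an eigenvalue of K and ker(I - K) = {0}, so we are in the first case: for every y there is a unique x = (I - K)^(-1) y. (Explicitly, by the Woodbury identity, (I - U V^T)^(-1) = I + U (I_2 - G)^(-1) V^T.)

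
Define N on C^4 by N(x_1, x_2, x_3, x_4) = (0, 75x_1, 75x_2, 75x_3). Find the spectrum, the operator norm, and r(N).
sigma(N) = {0}; ||N|| = 75; r(N) = 0. (N is nilpotent with N^4 = 0.)

On C^4, N is a strictly lower-triangular matrix with 75 on the subdiagonal and zeros elsewhere, so its characteristic polynomial is lambda^4 and every eigenvalue is 0: sigma(N) = {0}. For the operator norm, N e_i = 75e_{i+1} for i = 1, ..., 3 and N e_4 = 0, so the singular values of N are 75 (with multiplicity 3) and 0; hence ||N|| = 75. The spectral radius r(N) = max|lambda| = 0. Note ||N|| > r(N) — characteristic of non-normal nilpotent operators. Indeed N^4 = 0.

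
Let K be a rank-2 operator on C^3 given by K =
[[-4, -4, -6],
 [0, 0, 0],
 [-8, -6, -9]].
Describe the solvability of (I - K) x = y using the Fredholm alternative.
(I - K) is invertible (det(I - K) = 2 ≠ 0), so for every y in C^3 the equation (I - K) x = y has a unique solution.

K has rank 2 and factors as K = U V^T = u1 v1^T + u2 v2^T with u1 = (0, 0, -2), v1 = (3, 2, 3), u2 = (-2, 0, -1), v2 = (2, 2, 3) (multiplying out reproduces the displayed K). The nonzero eigenvalues of U V^T coincide with those of the 2 x 2 matrix G = V^T U = [[v1·u1, v1·u2], [v2·u1, v2·u2]] = [[-6, -9], [-6, -7]], and by the Sylvester determinant identity det(I_3 - U V^T) = det(I_2 - V^T U) = det([[7, 9], [6, 8]]) = (7)(8) - (9)(6) = 2. (Direct check: I - K =
[[5, 4, 6],
 [0, 1, 0],
 [8, 6, 10]]
has determinant 2.) The finite-dimensional Fredholm alternative says: either (I - K) is invertible, or ker(I - K) ≠ {0} and then range(I - K) = ker((I - K)^*)^⊥, with dim ker(I - K) = dim ker((I - K)^*). Since det(I - K) ≠ 0, 1 is not an eigenvalue of K and ker(I - K) = {0}, so we are in the first case: for every y there is a unique x = (I - K)^(-1) y. (Explicitly, by the Woodbury identity, (I - U V^T)^(-1) = I + U (I_2 - G)^(-1) V^T.)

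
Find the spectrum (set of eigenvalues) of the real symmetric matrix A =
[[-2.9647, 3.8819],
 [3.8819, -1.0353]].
sigma(A) ≈ {-6, 2}

A is real symmetric, so its spectrum consists of real eigenvalues. Expanding the characteristic polynomial of the displayed matrix gives
  det(λ I - A) = p(λ) = λ^2 + (4)λ + (-12).
Solving p(λ) = 0 yields eigenvalues ≈ -6, 2. (A is shown rounded to 4 decimals, so these recover the underlying integer eigenvalues to within that precision.)
Verification: the trace of A = -4 equals the sum of eigenvalues -4, and det(A) ≈ -11.9998 matches the eigenvalue product -12.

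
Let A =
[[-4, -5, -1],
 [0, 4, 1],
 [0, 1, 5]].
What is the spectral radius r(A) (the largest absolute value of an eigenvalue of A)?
r(A) = (9 + sqrt(5))/2 ≈ 5.618

The eigenvalues of A are the roots of its characteristic polynomial. With M = A (coefficients from the trace, the sum of principal 2x2 minors, and det A):
  p(λ) = det(λ I - M) = λ^3 - 5λ^2 - 17λ + 76.
By the rational root theorem any rational root is an integer divisor of 76. Testing λ = -4: p(-4) = -64 - 80 + 68 + 76 = 0, so λ = -4 is a root. Dividing out (λ + 4) leaves p(λ) = (λ + 4)(λ^2 - 9λ + 19). For λ^2 - 9λ + 19 the discriminant is 5. It is nonnegative but not a perfect square, so the roots are real and irrational: λ = (9 ± sqrt(5))/2 ≈ 5.618, 3.382.
Thus the eigenvalues (to 4 decimals) are 5.618 (modulus 5.618); 3.382 (modulus 3.382); -4 (modulus 4). The spectral radius is the largest modulus: r(A) = (9 + sqrt(5))/2 ≈ 5.618. (Cross-check: r(A) ≤ ||A||_2 ≈ 7.6922; equality holds whenever A is normal, though it can also hold for some non-normal A.)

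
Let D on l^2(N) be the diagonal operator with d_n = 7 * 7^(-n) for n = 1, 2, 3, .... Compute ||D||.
||D|| = 1 (attained at n = 1)

For D diagonal, ||D|| = sup_n |d_n|. The sequence d_n = 7 * 7^(-n) is positive and strictly decreasing (ratio 7^(-1) < 1), so the supremum is d_1 = 7/7 = 1. Hence ||D|| = 1.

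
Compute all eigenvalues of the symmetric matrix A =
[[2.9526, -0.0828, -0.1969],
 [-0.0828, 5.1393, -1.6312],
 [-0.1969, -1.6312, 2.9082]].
sigma(A) ≈ {2, 3, 6}

A is real symmetric, so its spectrum consists of real eigenvalues. Expanding the characteristic polynomial of the displayed matrix gives
  det(λ I - A) = p(λ) = λ^3 + (-11)λ^2 + (36)λ + (-36.0012).
Solving p(λ) = 0 yields eigenvalues ≈ 2, 3, 6. (A is shown rounded to 4 decimals, so these recover the underlying integer eigenvalues to within that precision.)
Verification: the trace of A = 11 equals the sum of eigenvalues 11, and det(A) ≈ 36.0012 matches the eigenvalue product 36.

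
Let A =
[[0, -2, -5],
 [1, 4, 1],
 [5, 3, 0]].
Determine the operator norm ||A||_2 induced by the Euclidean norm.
||A||_2 ≈ 7.1835 (= sqrt(largest eigenvalue of A^T A))

||A||_2 = sigma_max(A) = sqrt(lambda_max(A^T A)). Form the symmetric matrix M = A^T A =
[[26, 19, 1],
 [19, 29, 14],
 [1, 14, 26]].
Its characteristic polynomial (trace, sum of principal 2x2 minors, determinant of M give the coefficients) is
  p(λ) = det(λ I - M) = λ^3 - 81λ^2 + 1626λ - 5625.
No integer candidate from the rational root theorem (±divisors of 5625) is a root, so the roots are irrational. The cubic discriminant is Δ = 674214057 > 0, so there are three distinct real roots. p(4) = -353 and p(5) = 605 have opposite signs, so a root lies in (4, 5); Newton's method refines it to λ ≈ 4.3524. p(25) = 25 and p(26) = -529 have opposite signs, so a root lies in (25, 26); Newton's method refines it to λ ≈ 25.0455. p(51) = -729 and p(52) = 511 have opposite signs, so a root lies in (51, 52); Newton's method refines it to λ ≈ 51.6021. Check (Vieta): the three roots sum to 81, matching tr M = 81.
So the eigenvalues of A^T A are ≈ 4.3524, 25.0455, 51.6021 (all ≥ 0, as they must be for A^T A). The largest is λ_max ≈ 51.6021, hence ||A||_2 = sqrt(λ_max) ≈ 7.1835.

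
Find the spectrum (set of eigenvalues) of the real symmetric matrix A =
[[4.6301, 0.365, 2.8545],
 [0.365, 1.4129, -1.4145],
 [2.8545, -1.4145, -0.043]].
sigma(A) ≈ {-2, 2, 6}

A is real symmetric, so its spectrum consists of real eigenvalues. Expanding the characteristic polynomial of the displayed matrix gives
  det(λ I - A) = p(λ) = λ^3 + (-6)λ^2 + (-4)λ + (24).
Solving p(λ) = 0 yields eigenvalues ≈ -2, 2, 6. (A is shown rounded to 4 decimals, so these recover the underlying integer eigenvalues to within that precision.)
Verification: the trace of A = 6 equals the sum of eigenvalues 6, and det(A) ≈ -23.9996 matches the eigenvalue product -24.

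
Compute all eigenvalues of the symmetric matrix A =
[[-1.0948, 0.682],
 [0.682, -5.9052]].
sigma(A) ≈ {-6, -1}

A is real symmetric, so its spectrum consists of real eigenvalues. Expanding the characteristic polynomial of the displayed matrix gives
  det(λ I - A) = p(λ) = λ^2 + (7)λ + (6).
Solving p(λ) = 0 yields eigenvalues ≈ -6, -1. (A is shown rounded to 4 decimals, so these recover the underlying integer eigenvalues to within that precision.)
Verification: the trace of A = -7 equals the sum of eigenvalues -7, and det(A) ≈ 5.9999 matches the eigenvalue product 6.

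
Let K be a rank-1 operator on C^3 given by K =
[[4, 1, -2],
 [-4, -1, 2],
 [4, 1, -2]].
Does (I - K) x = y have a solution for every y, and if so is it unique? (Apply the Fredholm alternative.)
(I - K) is singular (det(I - K) = 0, i.e. 1 ∈ sigma(K)). (I - K) x = y is solvable iff y ⊥ ker((I - K)^*) = span{(4, 1, -2)}, i.e. iff 4y_1 + y_2 - 2y_3 = 0. When solvable, the solutions are x = y + c·(1, -1, 1), c arbitrary (ker(I - K) = span{(1, -1, 1)}, dimension 1).

K has rank 1, so it is an outer product K = u v^T: every row of K is a multiple of one row vector. Reading off the entries, u = (1, -1, 1) and v = (4, 1, -2) (row i of K equals u_i·v^T). A rank-one matrix u v^T satisfies K u = u (v·u) and kills the (2)-dimensional subspace v^⊥, so its characteristic polynomial is lambda^2 (lambda - v·u) with v·u = tr K = 1. Hence the eigenvalues of I - K are 1 (multiplicity 2) and 1 - (1) = 0, so det(I - K) = 0. (Direct check: I - K =
[[-3, -1, 2],
 [4, 2, -2],
 [-4, -1, 3]]
has determinant 0.) So 1 is an eigenvalue of K and (I - K) is not invertible. The finite-dimensional Fredholm alternative says: either (I - K) is invertible, or ker(I - K) ≠ {0} and then range(I - K) = ker((I - K)^*)^⊥, with dim ker(I - K) = dim ker((I - K)^*). We are in the second case, so we need both kernels. Kernel of I - K: (I - K) u = u - u (v·u) = u - u = 0, so ker(I - K) = span{u} = span{(1, -1, 1)} (it is exactly 1-dimensional because rank(I - K) = 2). Kernel of the adjoint: K is real, so (I - K)^* = I - K^T = I - v u^T, and (I - v u^T) v = v - v (u·v) = 0; hence ker((I - K)^*) = span{v} = span{(4, 1, -2)}. Therefore (I - K) x = y is solvable iff <y, v> = 0, i.e. iff 4y_1 + y_2 - 2y_3 = 0. When this holds, K y = u (v·y) = 0, so (I - K) y = y and x = y is a particular solution; the full solution set is the line x = y + c·u = y + c·(1, -1, 1), c ∈ C.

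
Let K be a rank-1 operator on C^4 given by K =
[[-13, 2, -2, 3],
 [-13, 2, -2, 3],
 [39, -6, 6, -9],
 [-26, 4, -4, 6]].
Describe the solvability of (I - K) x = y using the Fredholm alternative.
(I - K) is singular (det(I - K) = 0, i.e. 1 ∈ sigma(K)). (I - K) x = y is solvable iff y ⊥ ker((I - K)^*) = span{(-13, 2, -2, 3)}, i.e. iff -13y_1 + 2y_2 - 2y_3 + 3y_4 = 0. When solvable, the solutions are x = y + c·(1, 1, -3, 2), c arbitrary (ker(I - K) = span{(1, 1, -3, 2)}, dimension 1).

K has rank 1, so it is an outer product K = u v^T: every row of K is a multiple of one row vector. Reading off the entries, u = (1, 1, -3, 2) and v = (-13, 2, -2, 3) (row i of K equals u_i·v^T). A rank-one matrix u v^T satisfies K u = u (v·u) and kills the (3)-dimensional subspace v^⊥, so its characteristic polynomial is lambda^3 (lambda - v·u) with v·u = tr K = 1. Hence the eigenvalues of I - K are 1 (multiplicity 3) and 1 - (1) = 0, so det(I - K) = 0. (Direct check: I - K =
[[14, -2, 2, -3],
 [13, -1, 2, -3],
 [-39, 6, -5, 9],
 [26, -4, 4, -5]]
has determinant 0.) So 1 is an eigenvalue of K and (I - K) is not invertible. The finite-dimensional Fredholm alternative says: either (I - K) is invertible, or ker(I - K) ≠ {0} and then range(I - K) = ker((I - K)^*)^⊥, with dim ker(I - K) = dim ker((I - K)^*). We are in the second case, so we need both kernels. Kernel of I - K: (I - K) u = u - u (v·u) = u - u = 0, so ker(I - K) = span{u} = span{(1, 1, -3, 2)} (it is exactly 1-dimensional because rank(I - K) = 3). Kernel of the adjoint: K is real, so (I - K)^* = I - K^T = I - v u^T, and (I - v u^T) v = v - v (u·v) = 0; hence ker((I - K)^*) = span{v} = span{(-13, 2, -2, 3)}. Therefore (I - K) x = y is solvable iff <y, v> = 0, i.e. iff -13y_1 + 2y_2 - 2y_3 + 3y_4 = 0. When this holds, K y = u (v·y) = 0, so (I - K) y = y and x = y is a particular solution; the full solution set is the line x = y + c·u = y + c·(1, 1, -3, 2), c ∈ C.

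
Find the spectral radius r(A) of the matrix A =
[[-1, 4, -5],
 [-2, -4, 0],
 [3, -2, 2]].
r(A) ≈ 4.1936

The eigenvalues of A are the roots of its characteristic polynomial. With M = A (coefficients from the trace, the sum of principal 2x2 minors, and det A):
  p(λ) = det(λ I - M) = λ^3 + 3λ^2 + 17λ + 56.
No integer candidate from the rational root theorem (±divisors of 56) is a root, so the roots are irrational. The cubic discriminant is Δ = -56363 < 0, so there is one real root and a complex-conjugate pair. p(-4) = -28 and p(-3) = 5 have opposite signs, so a root lies in (-4, -3); Newton's method refines it to λ ≈ -3.1842. Dividing out (λ - (-3.1842)) leaves approximately λ^2 - 0.1842λ + 17.5866. For λ^2 - 0.1842λ + 17.5866 the discriminant is -70.3126. It is negative, so the remaining roots are the complex-conjugate pair λ ≈ 0.0921 ± 4.1926i. Their product equals the constant term, so |λ|^2 ≈ 17.5866 and |λ| ≈ 4.1936.
Thus the eigenvalues (to 4 decimals) are -3.1842 (modulus 3.1842); 0.0921 ± 4.1926i (modulus 4.1936). The spectral radius is the largest modulus: r(A) ≈ 4.1936. (Cross-check: r(A) ≤ ||A||_2 ≈ 7.6483; equality holds whenever A is normal, though it can also hold for some non-normal A.)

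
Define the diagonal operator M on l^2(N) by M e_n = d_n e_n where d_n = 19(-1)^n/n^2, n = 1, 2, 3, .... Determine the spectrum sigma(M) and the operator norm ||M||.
sigma(M) = {19(-1)^n/n^2 : n ≥ 1} ∪ {0}; ||M|| = 19

A bounded diagonal operator on l^2 with diagonal entries d_n has spectrum equal to the closure of {d_n : n ≥ 1}: every d_n is an eigenvalue (with eigenvector e_n), so {d_n} ⊂ sigma(M); the spectrum is closed, so its closure is too; and for lambda not in the closure, (M - lambda I) has bounded inverse (the diagonal entries 1/(d_n - lambda) are bounded). For our sequence d_n = 19(-1)^n/n^2, n = 1, 2, 3, ...:
  - {d_n} = {19(-1)^n/n^2 : n ≥ 1}; the only limit point is 0
  - closure = {19(-1)^n/n^2 : n ≥ 1} ∪ {0}
For the norm: a diagonal operator has ||M|| = sup_n |d_n|. Here |d_n| = 19/n^2 is decreasing, so sup_n |d_n| = |d_1| = 19. So ||M|| = 19.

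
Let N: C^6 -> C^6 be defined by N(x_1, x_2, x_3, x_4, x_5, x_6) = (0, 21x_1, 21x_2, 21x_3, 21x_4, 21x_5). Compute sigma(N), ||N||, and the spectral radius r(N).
sigma(N) = {0}; ||N|| = 21; r(N) = 0. (N is nilpotent with N^6 = 0.)

On C^6, N is a strictly lower-triangular matrix with 21 on the subdiagonal and zeros elsewhere, so its characteristic polynomial is lambda^6 and every eigenvalue is 0: sigma(N) = {0}. For the operator norm, N e_i = 21e_{i+1} for i = 1, ..., 5 and N e_6 = 0, so the singular values of N are 21 (with multiplicity 5) and 0; hence ||N|| = 21. The spectral radius r(N) = max|lambda| = 0. Note ||N|| > r(N) — characteristic of non-normal nilpotent operators. Indeed N^6 = 0.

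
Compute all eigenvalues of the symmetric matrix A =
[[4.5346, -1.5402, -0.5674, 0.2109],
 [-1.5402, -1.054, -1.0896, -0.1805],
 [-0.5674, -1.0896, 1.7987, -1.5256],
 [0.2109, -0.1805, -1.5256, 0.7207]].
sigma(A) ≈ {-2, 0, 3, 5}

A is real symmetric, so its spectrum consists of real eigenvalues. Expanding the characteristic polynomial of the displayed matrix gives
  det(λ I - A) = p(λ) = λ^4 + (-6)λ^3 + (-1)λ^2 + (30)λ + (-0.0011).
Solving p(λ) = 0 yields eigenvalues ≈ -2, 0, 3, 5. (A is shown rounded to 4 decimals, so these recover the underlying integer eigenvalues to within that precision.)
Verification: the trace of A = 6 equals the sum of eigenvalues 6, and det(A) ≈ -0.0011 matches the eigenvalue product 0.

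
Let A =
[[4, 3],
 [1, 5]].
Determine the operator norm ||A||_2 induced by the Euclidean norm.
||A||_2 = sqrt((51 + sqrt(1445))/2) ≈ 6.6713 (= sqrt(largest eigenvalue of A^T A))

||A||_2 = sigma_max(A) = sqrt(lambda_max(A^T A)). Form the symmetric matrix M = A^T A =
[[17, 17],
 [17, 34]].
Its characteristic polynomial (trace, determinant of M give the coefficients) is
  p(λ) = det(λ I - M) = λ^2 - 51λ + 289.
For λ^2 - 51λ + 289 the discriminant is 1445. It is nonnegative but not a perfect square, so the roots are real and irrational: λ = (51 ± sqrt(1445))/2 ≈ 44.5066, 6.4934.
So the eigenvalues of A^T A are ≈ 6.4934, 44.5066 (all ≥ 0, as they must be for A^T A). The largest is λ_max = (51 + sqrt(1445))/2 ≈ 44.5066, hence ||A||_2 = sqrt(λ_max) = sqrt((51 + sqrt(1445))/2) ≈ 6.6713.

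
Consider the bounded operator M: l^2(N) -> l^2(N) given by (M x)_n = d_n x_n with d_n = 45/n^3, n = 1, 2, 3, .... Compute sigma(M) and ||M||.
sigma(M) = {45/n^3 : n ≥ 1} ∪ {0}; ||M|| = 45

A bounded diagonal operator on l^2 with diagonal entries d_n has spectrum equal to the closure of {d_n : n ≥ 1}: every d_n is an eigenvalue (with eigenvector e_n), so {d_n} ⊂ sigma(M); the spectrum is closed, so its closure is too; and for lambda not in the closure, (M - lambda I) has bounded inverse (the diagonal entries 1/(d_n - lambda) are bounded). For our sequence d_n = 45/n^3, n = 1, 2, 3, ...:
  - {d_n} = {45/n^3 : n ≥ 1}; the only limit point is 0
  - closure = {45/n^3 : n ≥ 1} ∪ {0}
For the norm: a diagonal operator has ||M|| = sup_n |d_n|. Here d_n = 45/n^3 is positive and decreasing, so sup_n |d_n| = d_1 = 45. So ||M|| = 45.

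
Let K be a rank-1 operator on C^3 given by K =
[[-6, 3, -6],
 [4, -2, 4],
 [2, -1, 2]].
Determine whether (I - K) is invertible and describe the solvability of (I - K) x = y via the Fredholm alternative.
(I - K) is invertible (det(I - K) = 7 ≠ 0), so for every y in C^3 the equation (I - K) x = y has a unique solution.

K has rank 1, so it is an outer product K = u v^T: every row of K is a multiple of one row vector. Reading off the entries, u = (-3, 2, 1) and v = (2, -1, 2) (row i of K equals u_i·v^T). A rank-one matrix u v^T satisfies K u = u (v·u) and kills the (2)-dimensional subspace v^⊥, so its characteristic polynomial is lambda^2 (lambda - v·u) with v·u = tr K = -6. Hence the eigenvalues of I - K are 1 (multiplicity 2) and 1 - (-6) = 7, so det(I - K) = 7. (Direct check: I - K =
[[7, -3, 6],
 [-4, 3, -4],
 [-2, 1, -1]]
has determinant 7.) The finite-dimensional Fredholm alternative says: either (I - K) is invertible, or ker(I - K) ≠ {0} and then range(I - K) = ker((I - K)^*)^⊥, with dim ker(I - K) = dim ker((I - K)^*). Since det(I - K) ≠ 0, 1 is not an eigenvalue of K and ker(I - K) = {0}, so we are in the first case: for every y there is a unique x = (I - K)^(-1) y. Explicitly, by the Sherman–Morrison formula, (I - u v^T)^(-1) = I + u v^T/(1 - v·u), i.e. (I - K)^(-1) = I + K/(7).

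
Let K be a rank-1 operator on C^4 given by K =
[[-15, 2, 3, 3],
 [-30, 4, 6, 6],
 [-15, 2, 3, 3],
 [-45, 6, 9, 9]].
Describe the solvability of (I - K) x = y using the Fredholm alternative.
(I - K) is singular (det(I - K) = 0, i.e. 1 ∈ sigma(K)). (I - K) x = y is solvable iff y ⊥ ker((I - K)^*) = span{(-15, 2, 3, 3)}, i.e. iff -15y_1 + 2y_2 + 3y_3 + 3y_4 = 0. When solvable, the solutions are x = y + c·(1, 2, 1, 3), c arbitrary (ker(I - K) = span{(1, 2, 1, 3)}, dimension 1).

K has rank 1, so it is an outer product K = u v^T: every row of K is a multiple of one row vector. Reading off the entries, u = (1, 2, 1, 3) and v = (-15, 2, 3, 3) (row i of K equals u_i·v^T). A rank-one matrix u v^T satisfies K u = u (v·u) and kills the (3)-dimensional subspace v^⊥, so its characteristic polynomial is lambda^3 (lambda - v·u) with v·u = tr K = 1. Hence the eigenvalues of I - K are 1 (multiplicity 3) and 1 - (1) = 0, so det(I - K) = 0. (Direct check: I - K =
[[16, -2, -3, -3],
 [30, -3, -6, -6],
 [15, -2, -2, -3],
 [45, -6, -9, -8]]
has determinant 0.) So 1 is an eigenvalue of K and (I - K) is not invertible. The finite-dimensional Fredholm alternative says: either (I - K) is invertible, or ker(I - K) ≠ {0} and then range(I - K) = ker((I - K)^*)^⊥, with dim ker(I - K) = dim ker((I - K)^*). We are in the second case, so we need both kernels. Kernel of I - K: (I - K) u = u - u (v·u) = u - u = 0, so ker(I - K) = span{u} = span{(1, 2, 1, 3)} (it is exactly 1-dimensional because rank(I - K) = 3). Kernel of the adjoint: K is real, so (I - K)^* = I - K^T = I - v u^T, and (I - v u^T) v = v - v (u·v) = 0; hence ker((I - K)^*) = span{v} = span{(-15, 2, 3, 3)}. Therefore (I - K) x = y is solvable iff <y, v> = 0, i.e. iff -15y_1 + 2y_2 + 3y_3 + 3y_4 = 0. When this holds, K y = u (v·y) = 0, so (I - K) y = y and x = y is a particular solution; the full solution set is the line x = y + c·u = y + c·(1, 2, 1, 3), c ∈ C.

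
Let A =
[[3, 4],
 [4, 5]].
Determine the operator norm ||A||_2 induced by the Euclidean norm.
||A||_2 = sqrt((66 + sqrt(4352))/2) ≈ 8.1231 (= sqrt(largest eigenvalue of A^T A))

||A||_2 = sigma_max(A) = sqrt(lambda_max(A^T A)). Form the symmetric matrix M = A^T A =
[[25, 32],
 [32, 41]].
Its characteristic polynomial (trace, determinant of M give the coefficients) is
  p(λ) = det(λ I - M) = λ^2 - 66λ + 1.
For λ^2 - 66λ + 1 the discriminant is 4352. It is nonnegative but not a perfect square, so the roots are real and irrational: λ = (66 ± sqrt(4352))/2 ≈ 65.9848, 0.0152.
So the eigenvalues of A^T A are ≈ 0.0152, 65.9848 (all ≥ 0, as they must be for A^T A). The largest is λ_max = (66 + sqrt(4352))/2 ≈ 65.9848, hence ||A||_2 = sqrt(λ_max) = sqrt((66 + sqrt(4352))/2) ≈ 8.1231.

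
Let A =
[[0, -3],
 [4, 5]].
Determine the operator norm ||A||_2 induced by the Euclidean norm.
||A||_2 = sqrt((50 + sqrt(1924))/2) ≈ 6.8507 (= sqrt(largest eigenvalue of A^T A))

||A||_2 = sigma_max(A) = sqrt(lambda_max(A^T A)). Form the symmetric matrix M = A^T A =
[[16, 20],
 [20, 34]].
Its characteristic polynomial (trace, determinant of M give the coefficients) is
  p(λ) = det(λ I - M) = λ^2 - 50λ + 144.
For λ^2 - 50λ + 144 the discriminant is 1924. It is nonnegative but not a perfect square, so the roots are real and irrational: λ = (50 ± sqrt(1924))/2 ≈ 46.9317, 3.0683.
So the eigenvalues of A^T A are ≈ 3.0683, 46.9317 (all ≥ 0, as they must be for A^T A). The largest is λ_max = (50 + sqrt(1924))/2 ≈ 46.9317, hence ||A||_2 = sqrt(λ_max) = sqrt((50 + sqrt(1924))/2) ≈ 6.8507.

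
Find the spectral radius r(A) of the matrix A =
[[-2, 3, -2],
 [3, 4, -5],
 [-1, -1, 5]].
r(A) ≈ 7.775

The eigenvalues of A are the roots of its characteristic polynomial. With M = A (coefficients from the trace, the sum of principal 2x2 minors, and det A):
  p(λ) = det(λ I - M) = λ^3 - 7λ^2 - 14λ + 62.
No integer candidate from the rational root theorem (±divisors of 62) is a root, so the roots are irrational. The cubic discriminant is Δ = 111224 > 0, so there are three distinct real roots. p(-4) = -58 and p(-3) = 14 have opposite signs, so a root lies in (-4, -3); Newton's method refines it to λ ≈ -3.2378. p(2) = 14 and p(3) = -16 have opposite signs, so a root lies in (2, 3); Newton's method refines it to λ ≈ 2.4628. p(7) = -36 and p(8) = 14 have opposite signs, so a root lies in (7, 8); Newton's method refines it to λ ≈ 7.775. Check (Vieta): the three roots sum to 7, matching tr M = 7.
Thus the eigenvalues (to 4 decimals) are -3.2378 (modulus 3.2378); 2.4628 (modulus 2.4628); 7.775 (modulus 7.775). The spectral radius is the largest modulus: r(A) ≈ 7.775. (Cross-check: r(A) ≤ ||A||_2 ≈ 8.8669; equality holds whenever A is normal, though it can also hold for some non-normal A.)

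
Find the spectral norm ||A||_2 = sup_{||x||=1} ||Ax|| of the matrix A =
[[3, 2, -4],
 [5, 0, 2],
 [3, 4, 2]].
||A||_2 ≈ 7.2994 (= sqrt(largest eigenvalue of A^T A))

||A||_2 = sigma_max(A) = sqrt(lambda_max(A^T A)). Form the symmetric matrix M = A^T A =
[[43, 18, 4],
 [18, 20, 0],
 [4, 0, 24]].
Its characteristic polynomial (trace, sum of principal 2x2 minors, determinant of M give the coefficients) is
  p(λ) = det(λ I - M) = λ^3 - 87λ^2 + 2032λ - 12544.
No integer candidate from the rational root theorem (±divisors of 12544) is a root, so the roots are irrational. The cubic discriminant is Δ = 318739712 > 0, so there are three distinct real roots. p(9) = -574 and p(10) = 76 have opposite signs, so a root lies in (9, 10); Newton's method refines it to λ ≈ 9.8732. p(23) = 336 and p(24) = -64 have opposite signs, so a root lies in (23, 24); Newton's method refines it to λ ≈ 23.8453. p(53) = -354 and p(54) = 956 have opposite signs, so a root lies in (53, 54); Newton's method refines it to λ ≈ 53.2815. Check (Vieta): the three roots sum to 87, matching tr M = 87.
So the eigenvalues of A^T A are ≈ 9.8732, 23.8453, 53.2815 (all ≥ 0, as they must be for A^T A). The largest is λ_max ≈ 53.2815, hence ||A||_2 = sqrt(λ_max) ≈ 7.2994.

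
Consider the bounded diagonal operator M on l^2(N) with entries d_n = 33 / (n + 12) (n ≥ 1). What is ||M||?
||M|| = 33/13 (attained at n = 1)

For M diagonal, ||M|| = sup_n |d_n| = sup_n 33/(n + 12). This is positive and strictly decreasing in n, so the supremum is attained at n = 1: d_1 = 33/(1 + 12) = 33/13. Hence ||M|| = 33/13.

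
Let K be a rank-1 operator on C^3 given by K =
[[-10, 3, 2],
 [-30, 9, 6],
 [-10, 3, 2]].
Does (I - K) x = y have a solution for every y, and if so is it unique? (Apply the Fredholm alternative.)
(I - K) is singular (det(I - K) = 0, i.e. 1 ∈ sigma(K)). (I - K) x = y is solvable iff y ⊥ ker((I - K)^*) = span{(-10, 3, 2)}, i.e. iff -10y_1 + 3y_2 + 2y_3 = 0. When solvable, the solutions are x = y + c·(1, 3, 1), c arbitrary (ker(I - K) = span{(1, 3, 1)}, dimension 1).

K has rank 1, so it is an outer product K = u v^T: every row of K is a multiple of one row vector. Reading off the entries, u = (1, 3, 1) and v = (-10, 3, 2) (row i of K equals u_i·v^T). A rank-one matrix u v^T satisfies K u = u (v·u) and kills the (2)-dimensional subspace v^⊥, so its characteristic polynomial is lambda^2 (lambda - v·u) with v·u = tr K = 1. Hence the eigenvalues of I - K are 1 (multiplicity 2) and 1 - (1) = 0, so det(I - K) = 0. (Direct check: I - K =
[[11, -3, -2],
 [30, -8, -6],
 [10, -3, -1]]
has determinant 0.) So 1 is an eigenvalue of K and (I - K) is not invertible. The finite-dimensional Fredholm alternative says: either (I - K) is invertible, or ker(I - K) ≠ {0} and then range(I - K) = ker((I - K)^*)^⊥, with dim ker(I - K) = dim ker((I - K)^*). We are in the second case, so we need both kernels. Kernel of I - K: (I - K) u = u - u (v·u) = u - u = 0, so ker(I - K) = span{u} = span{(1, 3, 1)} (it is exactly 1-dimensional because rank(I - K) = 2). Kernel of the adjoint: K is real, so (I - K)^* = I - K^T = I - v u^T, and (I - v u^T) v = v - v (u·v) = 0; hence ker((I - K)^*) = span{v} = span{(-10, 3, 2)}. Therefore (I - K) x = y is solvable iff <y, v> = 0, i.e. iff -10y_1 + 3y_2 + 2y_3 = 0. When this holds, K y = u (v·y) = 0, so (I - K) y = y and x = y is a particular solution; the full solution set is the line x = y + c·u = y + c·(1, 3, 1), c ∈ C.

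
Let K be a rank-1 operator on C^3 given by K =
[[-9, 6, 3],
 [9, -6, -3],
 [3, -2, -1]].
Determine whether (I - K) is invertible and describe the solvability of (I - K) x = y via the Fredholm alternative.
(I - K) is invertible (det(I - K) = 17 ≠ 0), so for every y in C^3 the equation (I - K) x = y has a unique solution.

K has rank 1, so it is an outer product K = u v^T: every row of K is a multiple of one row vector. Reading off the entries, u = (3, -3, -1) and v = (-3, 2, 1) (row i of K equals u_i·v^T). A rank-one matrix u v^T satisfies K u = u (v·u) and kills the (2)-dimensional subspace v^⊥, so its characteristic polynomial is lambda^2 (lambda - v·u) with v·u = tr K = -16. Hence the eigenvalues of I - K are 1 (multiplicity 2) and 1 - (-16) = 17, so det(I - K) = 17. (Direct check: I - K =
[[10, -6, -3],
 [-9, 7, 3],
 [-3, 2, 2]]
has determinant 17.) The finite-dimensional Fredholm alternative says: either (I - K) is invertible, or ker(I - K) ≠ {0} and then range(I - K) = ker((I - K)^*)^⊥, with dim ker(I - K) = dim ker((I - K)^*). Since det(I - K) ≠ 0, 1 is not an eigenvalue of K and ker(I - K) = {0}, so we are in the first case: for every y there is a unique x = (I - K)^(-1) y. Explicitly, by the Sherman–Morrison formula, (I - u v^T)^(-1) = I + u v^T/(1 - v·u), i.e. (I - K)^(-1) = I + K/(17).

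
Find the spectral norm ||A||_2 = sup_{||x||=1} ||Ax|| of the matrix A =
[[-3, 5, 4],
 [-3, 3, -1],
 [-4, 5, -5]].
||A||_2 ≈ 9.7684 (= sqrt(largest eigenvalue of A^T A))

||A||_2 = sigma_max(A) = sqrt(lambda_max(A^T A)). Form the symmetric matrix M = A^T A =
[[34, -44, 11],
 [-44, 59, -8],
 [11, -8, 42]].
Its characteristic polynomial (trace, sum of principal 2x2 minors, determinant of M give the coefficients) is
  p(λ) = det(λ I - M) = λ^3 - 135λ^2 + 3791λ - 1369.
No integer candidate from the rational root theorem (±divisors of 1369) is a root, so the roots are irrational. The cubic discriminant is Δ = 43079505664 > 0, so there are three distinct real roots. p(0) = -1369 and p(1) = 2288 have opposite signs, so a root lies in (0, 1); Newton's method refines it to λ ≈ 0.3659. p(39) = 464 and p(40) = -1729 have opposite signs, so a root lies in (39, 40); Newton's method refines it to λ ≈ 39.2129. p(95) = -2224 and p(96) = 3143 have opposite signs, so a root lies in (95, 96); Newton's method refines it to λ ≈ 95.4213. Check (Vieta): the three roots sum to 135, matching tr M = 135.
So the eigenvalues of A^T A are ≈ 0.3659, 39.2129, 95.4213 (all ≥ 0, as they must be for A^T A). The largest is λ_max ≈ 95.4213, hence ||A||_2 = sqrt(λ_max) ≈ 9.7684.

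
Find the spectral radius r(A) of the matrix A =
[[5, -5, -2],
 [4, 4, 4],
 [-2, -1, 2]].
r(A) ≈ 5.3391

The eigenvalues of A are the roots of its characteristic polynomial. With M = A (coefficients from the trace, the sum of principal 2x2 minors, and det A):
  p(λ) = det(λ I - M) = λ^3 - 11λ^2 + 58λ - 132.
No integer candidate from the rational root theorem (±divisors of 132) is a root, so the roots are irrational. The cubic discriminant is Δ = -30732 < 0, so there is one real root and a complex-conjugate pair. p(4) = -12 and p(5) = 8 have opposite signs, so a root lies in (4, 5); Newton's method refines it to λ ≈ 4.6306. Dividing out (λ - (4.6306)) leaves approximately λ^2 - 6.3694λ + 28.5058. For λ^2 - 6.3694λ + 28.5058 the discriminant is -73.4544. It is negative, so the remaining roots are the complex-conjugate pair λ ≈ 3.1847 ± 4.2853i. Their product equals the constant term, so |λ|^2 ≈ 28.5058 and |λ| ≈ 5.3391.
Thus the eigenvalues (to 4 decimals) are 4.6306 (modulus 4.6306); 3.1847 ± 4.2853i (modulus 5.3391). The spectral radius is the largest modulus: r(A) ≈ 5.3391. (Cross-check: r(A) ≤ ||A||_2 ≈ 7.7525; equality holds whenever A is normal, though it can also hold for some non-normal A.)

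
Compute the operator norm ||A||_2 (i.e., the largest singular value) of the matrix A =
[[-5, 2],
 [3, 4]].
||A||_2 = sqrt((54 + sqrt(212))/2) ≈ 5.8549 (= sqrt(largest eigenvalue of A^T A))

||A||_2 = sigma_max(A) = sqrt(lambda_max(A^T A)). Form the symmetric matrix M = A^T A =
[[34, 2],
 [2, 20]].
Its characteristic polynomial (trace, determinant of M give the coefficients) is
  p(λ) = det(λ I - M) = λ^2 - 54λ + 676.
For λ^2 - 54λ + 676 the discriminant is 212. It is nonnegative but not a perfect square, so the roots are real and irrational: λ = (54 ± sqrt(212))/2 ≈ 34.2801, 19.7199.
So the eigenvalues of A^T A are ≈ 19.7199, 34.2801 (all ≥ 0, as they must be for A^T A). The largest is λ_max = (54 + sqrt(212))/2 ≈ 34.2801, hence ||A||_2 = sqrt(λ_max) = sqrt((54 + sqrt(212))/2) ≈ 5.8549.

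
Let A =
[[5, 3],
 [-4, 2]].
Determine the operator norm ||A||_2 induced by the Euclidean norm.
||A||_2 = sqrt((54 + sqrt(980))/2) ≈ 6.5309 (= sqrt(largest eigenvalue of A^T A))

||A||_2 = sigma_max(A) = sqrt(lambda_max(A^T A)). Form the symmetric matrix M = A^T A =
[[41, 7],
 [7, 13]].
Its characteristic polynomial (trace, determinant of M give the coefficients) is
  p(λ) = det(λ I - M) = λ^2 - 54λ + 484.
For λ^2 - 54λ + 484 the discriminant is 980. It is nonnegative but not a perfect square, so the roots are real and irrational: λ = (54 ± sqrt(980))/2 ≈ 42.6525, 11.3475.
So the eigenvalues of A^T A are ≈ 11.3475, 42.6525 (all ≥ 0, as they must be for A^T A). The largest is λ_max = (54 + sqrt(980))/2 ≈ 42.6525, hence ||A||_2 = sqrt(λ_max) = sqrt((54 + sqrt(980))/2) ≈ 6.5309.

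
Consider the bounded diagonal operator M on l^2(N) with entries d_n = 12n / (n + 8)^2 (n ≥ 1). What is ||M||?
||M|| = 3/8 (attained at n = 8)

For M diagonal, ||M|| = sup_n |d_n|. Treat f(x) = 12x / (x + 8)^2 for real x > 0. By the quotient rule, f'(x) = 12(8 - x)/(x + 8)^3, which is positive for x < 8 and negative for x > 8. So f has a unique maximum at x = 8, and since 8 is a positive integer, the supremum over n ≥ 1 is attained at n = 8: d_8 = 12·8/(8 + 8)^2 = 12·8/256 = 3/8. Hence ||M|| = 3/8.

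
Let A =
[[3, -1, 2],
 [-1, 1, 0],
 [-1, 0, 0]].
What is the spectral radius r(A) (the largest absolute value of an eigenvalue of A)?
r(A) ≈ 2.8393

The eigenvalues of A are the roots of its characteristic polynomial. With M = A (coefficients from the trace, the sum of principal 2x2 minors, and det A):
  p(λ) = det(λ I - M) = λ^3 - 4λ^2 + 4λ - 2.
No integer candidate from the rational root theorem (±divisors of 2) is a root, so the roots are irrational. The cubic discriminant is Δ = -44 < 0, so there is one real root and a complex-conjugate pair. p(2) = -2 and p(3) = 1 have opposite signs, so a root lies in (2, 3); Newton's method refines it to λ ≈ 2.8393. Dividing out (λ - (2.8393)) leaves approximately λ^2 - 1.1607λ + 0.7044. For λ^2 - 1.1607λ + 0.7044 the discriminant is -1.4704. It is negative, so the remaining roots are the complex-conjugate pair λ ≈ 0.5804 ± 0.6063i. Their product equals the constant term, so |λ|^2 ≈ 0.7044 and |λ| ≈ 0.8393.
Thus the eigenvalues (to 4 decimals) are 2.8393 (modulus 2.8393); 0.5804 ± 0.6063i (modulus 0.8393). The spectral radius is the largest modulus: r(A) ≈ 2.8393. (Cross-check: r(A) ≤ ||A||_2 ≈ 3.9853; equality holds whenever A is normal, though it can also hold for some non-normal A.)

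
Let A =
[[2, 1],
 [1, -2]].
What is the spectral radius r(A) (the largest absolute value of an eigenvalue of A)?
r(A) = sqrt(20)/2 ≈ 2.2361

The eigenvalues of A are the roots of its characteristic polynomial. With M = A (coefficients from the trace and determinant):
  p(λ) = det(λ I - M) = λ^2 - 5.
For λ^2 - 5 the discriminant is 20. It is nonnegative but not a perfect square, so the roots are real and irrational: λ = ± sqrt(20)/2 ≈ 2.2361, -2.2361.
Thus the eigenvalues (to 4 decimals) are 2.2361 (modulus 2.2361); -2.2361 (modulus 2.2361). The spectral radius is the largest modulus: r(A) = sqrt(20)/2 ≈ 2.2361. (Cross-check: r(A) ≤ ||A||_2 ≈ 2.2361; equality holds whenever A is normal, though it can also hold for some non-normal A.)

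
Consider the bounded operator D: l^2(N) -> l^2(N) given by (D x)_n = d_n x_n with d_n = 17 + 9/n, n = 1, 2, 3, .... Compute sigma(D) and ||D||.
sigma(D) = {17 + 9/n : n ≥ 1} ∪ {17}; ||D|| = 26

A bounded diagonal operator on l^2 with diagonal entries d_n has spectrum equal to the closure of {d_n : n ≥ 1}: every d_n is an eigenvalue (with eigenvector e_n), so {d_n} ⊂ sigma(D); the spectrum is closed, so its closure is too; and for lambda not in the closure, (D - lambda I) has bounded inverse (the diagonal entries 1/(d_n - lambda) are bounded). For our sequence d_n = 17 + 9/n, n = 1, 2, 3, ...:
  - {d_n} = {17 + 9/n : n ≥ 1}; the only limit point is 17
  - closure = {17 + 9/n : n ≥ 1} ∪ {17}
For the norm: a diagonal operator has ||D|| = sup_n |d_n|. Here d_n = 17 + 9/n is positive and decreasing, so sup_n |d_n| = d_1 = 17 + 9 = 26. So ||D|| = 26.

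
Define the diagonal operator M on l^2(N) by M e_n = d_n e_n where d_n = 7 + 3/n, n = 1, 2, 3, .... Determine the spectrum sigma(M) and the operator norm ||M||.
sigma(M) = {7 + 3/n : n ≥ 1} ∪ {7}; ||M|| = 10

A bounded diagonal operator on l^2 with diagonal entries d_n has spectrum equal to the closure of {d_n : n ≥ 1}: every d_n is an eigenvalue (with eigenvector e_n), so {d_n} ⊂ sigma(M); the spectrum is closed, so its closure is too; and for lambda not in the closure, (M - lambda I) has bounded inverse (the diagonal entries 1/(d_n - lambda) are bounded). For our sequence d_n = 7 + 3/n, n = 1, 2, 3, ...:
  - {d_n} = {7 + 3/n : n ≥ 1}; the only limit point is 7
  - closure = {7 + 3/n : n ≥ 1} ∪ {7}
For the norm: a diagonal operator has ||M|| = sup_n |d_n|. Here d_n = 7 + 3/n is positive and decreasing, so sup_n |d_n| = d_1 = 7 + 3 = 10. So ||M|| = 10.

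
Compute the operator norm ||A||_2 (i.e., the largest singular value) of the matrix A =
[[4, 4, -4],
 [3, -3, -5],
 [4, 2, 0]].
||A||_2 ≈ 8.6536 (= sqrt(largest eigenvalue of A^T A))

||A||_2 = sigma_max(A) = sqrt(lambda_max(A^T A)). Form the symmetric matrix M = A^T A =
[[41, 15, -31],
 [15, 29, -1],
 [-31, -1, 41]].
Its characteristic polynomial (trace, sum of principal 2x2 minors, determinant of M give the coefficients) is
  p(λ) = det(λ I - M) = λ^3 - 111λ^2 + 2872λ - 12544.
No integer candidate from the rational root theorem (±divisors of 12544) is a root, so the roots are irrational. The cubic discriminant is Δ = 5980831808 > 0, so there are three distinct real roots. p(5) = -834 and p(6) = 908 have opposite signs, so a root lies in (5, 6); Newton's method refines it to λ ≈ 5.4653. p(30) = 716 and p(31) = -392 have opposite signs, so a root lies in (30, 31); Newton's method refines it to λ ≈ 30.6502. p(74) = -2628 and p(75) = 356 have opposite signs, so a root lies in (74, 75); Newton's method refines it to λ ≈ 74.8846. Check (Vieta): the three roots sum to 111, matching tr M = 111.
So the eigenvalues of A^T A are ≈ 5.4653, 30.6502, 74.8846 (all ≥ 0, as they must be for A^T A). The largest is λ_max ≈ 74.8846, hence ||A||_2 = sqrt(λ_max) ≈ 8.6536.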